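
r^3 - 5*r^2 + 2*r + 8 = (r - 4)*(r - 2)*(r + 1)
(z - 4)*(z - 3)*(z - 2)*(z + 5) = z^4 - 4*z^3 - 19*z^2 + 106*z - 120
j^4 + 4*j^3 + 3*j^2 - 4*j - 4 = (j - 1)*(j + 1)*(j + 2)^2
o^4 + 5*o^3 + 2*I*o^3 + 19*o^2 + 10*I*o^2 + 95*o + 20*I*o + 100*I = (o + 5)*(o - 4*I)*(o + I)*(o + 5*I)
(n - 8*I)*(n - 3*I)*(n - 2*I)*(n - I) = n^4 - 14*I*n^3 - 59*n^2 + 94*I*n + 48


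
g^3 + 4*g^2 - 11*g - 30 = (g - 3)*(g + 2)*(g + 5)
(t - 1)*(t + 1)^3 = t^4 + 2*t^3 - 2*t - 1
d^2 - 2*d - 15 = (d - 5)*(d + 3)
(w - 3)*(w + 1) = w^2 - 2*w - 3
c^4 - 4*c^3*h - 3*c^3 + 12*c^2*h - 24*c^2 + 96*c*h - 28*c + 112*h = (c - 7)*(c + 2)^2*(c - 4*h)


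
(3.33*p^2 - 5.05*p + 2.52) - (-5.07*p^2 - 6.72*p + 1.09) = 8.4*p^2 + 1.67*p + 1.43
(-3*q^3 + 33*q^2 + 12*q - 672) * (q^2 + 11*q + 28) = -3*q^5 + 291*q^3 + 384*q^2 - 7056*q - 18816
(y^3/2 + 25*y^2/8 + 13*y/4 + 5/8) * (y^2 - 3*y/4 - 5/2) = y^5/2 + 11*y^4/4 - 11*y^3/32 - 77*y^2/8 - 275*y/32 - 25/16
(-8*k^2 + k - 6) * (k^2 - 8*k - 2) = -8*k^4 + 65*k^3 + 2*k^2 + 46*k + 12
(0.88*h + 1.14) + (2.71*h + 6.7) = 3.59*h + 7.84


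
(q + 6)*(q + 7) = q^2 + 13*q + 42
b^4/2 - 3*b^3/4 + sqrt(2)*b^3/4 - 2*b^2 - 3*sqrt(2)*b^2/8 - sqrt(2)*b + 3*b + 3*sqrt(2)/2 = (b/2 + 1)*(b - 2)*(b - 3/2)*(b + sqrt(2)/2)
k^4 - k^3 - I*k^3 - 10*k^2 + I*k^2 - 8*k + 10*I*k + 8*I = (k - 4)*(k + 1)*(k + 2)*(k - I)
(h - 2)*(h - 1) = h^2 - 3*h + 2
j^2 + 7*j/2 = j*(j + 7/2)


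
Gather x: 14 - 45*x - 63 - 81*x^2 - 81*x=-81*x^2 - 126*x - 49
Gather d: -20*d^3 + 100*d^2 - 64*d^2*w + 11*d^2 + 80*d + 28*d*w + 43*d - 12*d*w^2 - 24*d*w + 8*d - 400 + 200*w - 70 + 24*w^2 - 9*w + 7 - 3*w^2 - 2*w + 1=-20*d^3 + d^2*(111 - 64*w) + d*(-12*w^2 + 4*w + 131) + 21*w^2 + 189*w - 462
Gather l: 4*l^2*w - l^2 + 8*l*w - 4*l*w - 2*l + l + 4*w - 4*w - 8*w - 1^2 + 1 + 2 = l^2*(4*w - 1) + l*(4*w - 1) - 8*w + 2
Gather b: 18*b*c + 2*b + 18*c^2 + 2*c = b*(18*c + 2) + 18*c^2 + 2*c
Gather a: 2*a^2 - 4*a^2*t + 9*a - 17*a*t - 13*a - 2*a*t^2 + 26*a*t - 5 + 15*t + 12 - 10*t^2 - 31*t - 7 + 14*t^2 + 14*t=a^2*(2 - 4*t) + a*(-2*t^2 + 9*t - 4) + 4*t^2 - 2*t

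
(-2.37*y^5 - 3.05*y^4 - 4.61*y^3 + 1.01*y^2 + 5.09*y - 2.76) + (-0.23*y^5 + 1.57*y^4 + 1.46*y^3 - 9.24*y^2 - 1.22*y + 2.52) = -2.6*y^5 - 1.48*y^4 - 3.15*y^3 - 8.23*y^2 + 3.87*y - 0.24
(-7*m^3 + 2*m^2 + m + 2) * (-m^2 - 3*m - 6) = 7*m^5 + 19*m^4 + 35*m^3 - 17*m^2 - 12*m - 12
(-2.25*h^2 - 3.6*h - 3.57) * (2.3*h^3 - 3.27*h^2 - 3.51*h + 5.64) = -5.175*h^5 - 0.922499999999999*h^4 + 11.4585*h^3 + 11.6199*h^2 - 7.7733*h - 20.1348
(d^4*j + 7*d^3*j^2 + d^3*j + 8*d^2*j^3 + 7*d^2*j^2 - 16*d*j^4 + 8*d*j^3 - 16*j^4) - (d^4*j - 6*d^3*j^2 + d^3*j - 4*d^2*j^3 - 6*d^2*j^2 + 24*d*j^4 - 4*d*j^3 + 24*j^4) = 13*d^3*j^2 + 12*d^2*j^3 + 13*d^2*j^2 - 40*d*j^4 + 12*d*j^3 - 40*j^4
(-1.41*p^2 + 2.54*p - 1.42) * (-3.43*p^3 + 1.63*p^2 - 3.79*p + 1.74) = 4.8363*p^5 - 11.0105*p^4 + 14.3547*p^3 - 14.3946*p^2 + 9.8014*p - 2.4708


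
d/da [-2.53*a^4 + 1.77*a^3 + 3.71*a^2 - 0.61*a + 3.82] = -10.12*a^3 + 5.31*a^2 + 7.42*a - 0.61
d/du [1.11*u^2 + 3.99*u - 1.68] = 2.22*u + 3.99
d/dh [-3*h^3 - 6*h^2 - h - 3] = -9*h^2 - 12*h - 1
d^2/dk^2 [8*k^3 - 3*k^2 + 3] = 48*k - 6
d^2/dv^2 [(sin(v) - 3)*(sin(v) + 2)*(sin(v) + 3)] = -9*sin(v)^3 - 8*sin(v)^2 + 15*sin(v) + 4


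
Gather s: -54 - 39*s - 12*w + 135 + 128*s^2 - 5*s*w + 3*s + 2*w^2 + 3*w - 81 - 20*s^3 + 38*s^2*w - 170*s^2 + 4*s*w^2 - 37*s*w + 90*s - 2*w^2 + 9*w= -20*s^3 + s^2*(38*w - 42) + s*(4*w^2 - 42*w + 54)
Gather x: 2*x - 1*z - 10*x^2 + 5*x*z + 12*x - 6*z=-10*x^2 + x*(5*z + 14) - 7*z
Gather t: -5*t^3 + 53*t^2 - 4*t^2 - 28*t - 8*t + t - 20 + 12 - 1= -5*t^3 + 49*t^2 - 35*t - 9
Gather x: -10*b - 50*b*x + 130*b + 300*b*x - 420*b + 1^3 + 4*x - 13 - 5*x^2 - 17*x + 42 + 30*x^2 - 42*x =-300*b + 25*x^2 + x*(250*b - 55) + 30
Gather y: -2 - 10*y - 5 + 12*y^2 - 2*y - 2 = 12*y^2 - 12*y - 9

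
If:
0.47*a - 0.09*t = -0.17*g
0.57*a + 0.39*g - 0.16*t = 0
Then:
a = 0.0914351851851852*t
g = 0.27662037037037*t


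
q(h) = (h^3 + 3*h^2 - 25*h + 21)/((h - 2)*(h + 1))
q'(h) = (3*h^2 + 6*h - 25)/((h - 2)*(h + 1)) - (h^3 + 3*h^2 - 25*h + 21)/((h - 2)*(h + 1)^2) - (h^3 + 3*h^2 - 25*h + 21)/((h - 2)^2*(h + 1))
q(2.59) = -2.95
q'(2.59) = 10.86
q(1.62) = 7.41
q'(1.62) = 24.11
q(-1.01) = 1603.99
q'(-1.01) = 160001.33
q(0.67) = -2.66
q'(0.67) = 8.43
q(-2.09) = 17.32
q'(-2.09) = 14.65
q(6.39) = 7.54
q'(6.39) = 1.45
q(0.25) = -6.84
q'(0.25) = 12.22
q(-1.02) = 803.97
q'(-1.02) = 40001.33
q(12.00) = 14.47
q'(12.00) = 1.12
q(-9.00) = -2.73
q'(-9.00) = 1.27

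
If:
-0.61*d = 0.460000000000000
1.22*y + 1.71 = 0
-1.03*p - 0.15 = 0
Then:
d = -0.75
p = -0.15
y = -1.40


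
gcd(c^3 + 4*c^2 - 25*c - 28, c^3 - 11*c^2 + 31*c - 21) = 1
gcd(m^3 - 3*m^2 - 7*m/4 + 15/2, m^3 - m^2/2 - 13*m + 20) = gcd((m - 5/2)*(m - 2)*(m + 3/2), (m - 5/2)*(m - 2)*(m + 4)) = m^2 - 9*m/2 + 5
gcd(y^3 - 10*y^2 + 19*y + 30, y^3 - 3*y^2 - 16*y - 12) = y^2 - 5*y - 6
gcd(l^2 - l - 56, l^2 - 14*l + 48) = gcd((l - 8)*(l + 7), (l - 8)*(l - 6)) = l - 8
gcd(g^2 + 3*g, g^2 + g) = g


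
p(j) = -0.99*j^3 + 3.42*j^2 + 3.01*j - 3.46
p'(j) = -2.97*j^2 + 6.84*j + 3.01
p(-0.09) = -3.70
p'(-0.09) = 2.37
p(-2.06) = 13.51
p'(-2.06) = -23.68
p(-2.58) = 28.54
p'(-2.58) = -34.41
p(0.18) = -2.81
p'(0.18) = 4.14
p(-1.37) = 1.38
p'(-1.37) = -11.94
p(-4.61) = 152.34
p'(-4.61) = -91.64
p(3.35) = 7.79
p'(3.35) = -7.41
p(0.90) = 1.30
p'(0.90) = 6.76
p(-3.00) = 45.02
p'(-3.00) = -44.24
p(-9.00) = 968.18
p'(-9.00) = -299.12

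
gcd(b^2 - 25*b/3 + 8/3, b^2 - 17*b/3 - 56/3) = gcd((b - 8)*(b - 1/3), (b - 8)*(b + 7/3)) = b - 8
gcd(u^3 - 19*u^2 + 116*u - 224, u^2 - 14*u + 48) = u - 8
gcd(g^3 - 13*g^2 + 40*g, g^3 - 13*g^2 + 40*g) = g^3 - 13*g^2 + 40*g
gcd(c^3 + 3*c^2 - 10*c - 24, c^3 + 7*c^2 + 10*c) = c + 2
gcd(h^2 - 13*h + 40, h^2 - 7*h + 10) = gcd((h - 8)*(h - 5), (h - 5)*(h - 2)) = h - 5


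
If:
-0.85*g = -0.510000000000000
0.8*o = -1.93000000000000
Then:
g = 0.60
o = -2.41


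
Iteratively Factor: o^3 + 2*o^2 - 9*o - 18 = (o + 3)*(o^2 - o - 6) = (o - 3)*(o + 3)*(o + 2)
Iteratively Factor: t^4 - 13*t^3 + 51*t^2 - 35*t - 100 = (t - 5)*(t^3 - 8*t^2 + 11*t + 20) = (t - 5)*(t - 4)*(t^2 - 4*t - 5) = (t - 5)^2*(t - 4)*(t + 1)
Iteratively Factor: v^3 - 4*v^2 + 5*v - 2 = (v - 1)*(v^2 - 3*v + 2) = (v - 1)^2*(v - 2)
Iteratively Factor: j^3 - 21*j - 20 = (j - 5)*(j^2 + 5*j + 4) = (j - 5)*(j + 4)*(j + 1)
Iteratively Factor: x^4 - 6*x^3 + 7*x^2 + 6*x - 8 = (x - 2)*(x^3 - 4*x^2 - x + 4) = (x - 2)*(x + 1)*(x^2 - 5*x + 4) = (x - 4)*(x - 2)*(x + 1)*(x - 1)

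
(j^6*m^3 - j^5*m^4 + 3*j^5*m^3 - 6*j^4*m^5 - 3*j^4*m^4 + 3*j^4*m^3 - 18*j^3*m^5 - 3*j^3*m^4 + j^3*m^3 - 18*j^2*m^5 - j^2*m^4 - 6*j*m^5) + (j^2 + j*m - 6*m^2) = j^6*m^3 - j^5*m^4 + 3*j^5*m^3 - 6*j^4*m^5 - 3*j^4*m^4 + 3*j^4*m^3 - 18*j^3*m^5 - 3*j^3*m^4 + j^3*m^3 - 18*j^2*m^5 - j^2*m^4 + j^2 - 6*j*m^5 + j*m - 6*m^2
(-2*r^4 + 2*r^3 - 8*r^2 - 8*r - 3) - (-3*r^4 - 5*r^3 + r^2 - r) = r^4 + 7*r^3 - 9*r^2 - 7*r - 3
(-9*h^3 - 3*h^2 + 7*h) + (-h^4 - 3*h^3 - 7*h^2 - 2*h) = -h^4 - 12*h^3 - 10*h^2 + 5*h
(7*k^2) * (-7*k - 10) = -49*k^3 - 70*k^2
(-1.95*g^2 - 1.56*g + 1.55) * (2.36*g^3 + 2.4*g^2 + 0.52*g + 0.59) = -4.602*g^5 - 8.3616*g^4 - 1.1*g^3 + 1.7583*g^2 - 0.1144*g + 0.9145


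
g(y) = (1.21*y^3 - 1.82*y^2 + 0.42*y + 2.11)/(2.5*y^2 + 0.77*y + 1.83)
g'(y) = (-5.0*y - 0.77)*(1.21*y^3 - 1.82*y^2 + 0.42*y + 2.11)/(2.5*y^2 + 0.77*y + 1.83)^2 + (3.63*y^2 - 3.64*y + 0.42)/(2.5*y^2 + 0.77*y + 1.83)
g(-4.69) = -3.10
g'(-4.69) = 0.51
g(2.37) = 0.51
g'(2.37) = 0.33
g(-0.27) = 1.02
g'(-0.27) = 1.25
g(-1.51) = -1.07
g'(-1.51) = 1.09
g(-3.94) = -2.71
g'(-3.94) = 0.53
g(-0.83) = -0.06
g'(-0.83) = 1.97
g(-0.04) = 1.16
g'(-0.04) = -0.05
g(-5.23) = -3.37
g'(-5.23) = 0.50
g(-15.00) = -8.14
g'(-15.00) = 0.48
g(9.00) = 3.51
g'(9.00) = 0.48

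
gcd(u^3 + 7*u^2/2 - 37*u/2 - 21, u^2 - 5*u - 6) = u + 1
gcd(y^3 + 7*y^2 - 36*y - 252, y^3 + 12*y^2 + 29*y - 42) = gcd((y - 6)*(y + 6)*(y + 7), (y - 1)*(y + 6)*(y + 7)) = y^2 + 13*y + 42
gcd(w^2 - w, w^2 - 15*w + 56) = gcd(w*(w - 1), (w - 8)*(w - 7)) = 1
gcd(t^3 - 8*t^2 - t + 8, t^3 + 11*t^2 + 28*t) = 1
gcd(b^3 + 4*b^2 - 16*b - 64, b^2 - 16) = b^2 - 16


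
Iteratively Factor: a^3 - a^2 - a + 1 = (a + 1)*(a^2 - 2*a + 1) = (a - 1)*(a + 1)*(a - 1)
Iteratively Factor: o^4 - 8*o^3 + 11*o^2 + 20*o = (o - 4)*(o^3 - 4*o^2 - 5*o) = (o - 4)*(o + 1)*(o^2 - 5*o) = o*(o - 4)*(o + 1)*(o - 5)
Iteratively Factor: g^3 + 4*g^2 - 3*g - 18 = (g + 3)*(g^2 + g - 6) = (g - 2)*(g + 3)*(g + 3)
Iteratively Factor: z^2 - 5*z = (z)*(z - 5)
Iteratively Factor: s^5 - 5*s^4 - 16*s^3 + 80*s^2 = (s)*(s^4 - 5*s^3 - 16*s^2 + 80*s) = s^2*(s^3 - 5*s^2 - 16*s + 80) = s^2*(s - 5)*(s^2 - 16) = s^2*(s - 5)*(s + 4)*(s - 4)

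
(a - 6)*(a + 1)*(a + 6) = a^3 + a^2 - 36*a - 36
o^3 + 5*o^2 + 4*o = o*(o + 1)*(o + 4)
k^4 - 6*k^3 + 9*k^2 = k^2*(k - 3)^2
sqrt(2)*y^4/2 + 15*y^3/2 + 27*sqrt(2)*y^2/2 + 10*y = y*(y + 2*sqrt(2))*(y + 5*sqrt(2))*(sqrt(2)*y/2 + 1/2)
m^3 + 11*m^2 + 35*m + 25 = (m + 1)*(m + 5)^2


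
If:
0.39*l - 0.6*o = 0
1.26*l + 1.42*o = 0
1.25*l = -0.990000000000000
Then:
No Solution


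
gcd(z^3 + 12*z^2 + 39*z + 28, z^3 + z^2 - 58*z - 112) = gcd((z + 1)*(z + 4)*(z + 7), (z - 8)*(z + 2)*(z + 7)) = z + 7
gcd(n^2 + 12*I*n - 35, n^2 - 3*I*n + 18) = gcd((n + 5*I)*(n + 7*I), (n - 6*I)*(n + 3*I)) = 1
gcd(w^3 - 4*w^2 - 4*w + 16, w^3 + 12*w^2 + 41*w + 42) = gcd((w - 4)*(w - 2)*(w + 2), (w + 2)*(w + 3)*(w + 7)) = w + 2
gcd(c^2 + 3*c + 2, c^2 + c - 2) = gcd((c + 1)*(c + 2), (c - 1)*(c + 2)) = c + 2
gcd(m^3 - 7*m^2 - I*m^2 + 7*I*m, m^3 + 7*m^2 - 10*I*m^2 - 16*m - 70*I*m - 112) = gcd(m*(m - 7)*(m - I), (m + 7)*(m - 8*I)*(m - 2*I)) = 1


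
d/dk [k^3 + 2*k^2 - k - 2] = 3*k^2 + 4*k - 1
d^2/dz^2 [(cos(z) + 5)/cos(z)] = 5*(sin(z)^2 + 1)/cos(z)^3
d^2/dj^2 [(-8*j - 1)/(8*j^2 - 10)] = 4*(-16*j^2*(8*j + 1) + (24*j + 1)*(4*j^2 - 5))/(4*j^2 - 5)^3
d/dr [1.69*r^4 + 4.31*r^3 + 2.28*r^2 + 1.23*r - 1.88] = 6.76*r^3 + 12.93*r^2 + 4.56*r + 1.23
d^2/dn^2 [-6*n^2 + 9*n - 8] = -12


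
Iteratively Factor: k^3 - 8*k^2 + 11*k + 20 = (k + 1)*(k^2 - 9*k + 20) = (k - 5)*(k + 1)*(k - 4)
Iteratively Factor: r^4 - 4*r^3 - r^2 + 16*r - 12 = (r - 3)*(r^3 - r^2 - 4*r + 4) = (r - 3)*(r - 2)*(r^2 + r - 2) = (r - 3)*(r - 2)*(r - 1)*(r + 2)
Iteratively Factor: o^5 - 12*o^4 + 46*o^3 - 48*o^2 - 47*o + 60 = (o - 3)*(o^4 - 9*o^3 + 19*o^2 + 9*o - 20) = (o - 4)*(o - 3)*(o^3 - 5*o^2 - o + 5) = (o - 5)*(o - 4)*(o - 3)*(o^2 - 1) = (o - 5)*(o - 4)*(o - 3)*(o + 1)*(o - 1)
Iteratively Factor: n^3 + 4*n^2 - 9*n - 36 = (n + 3)*(n^2 + n - 12) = (n - 3)*(n + 3)*(n + 4)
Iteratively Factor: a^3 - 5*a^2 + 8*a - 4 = (a - 2)*(a^2 - 3*a + 2) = (a - 2)*(a - 1)*(a - 2)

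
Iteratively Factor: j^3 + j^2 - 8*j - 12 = (j - 3)*(j^2 + 4*j + 4) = (j - 3)*(j + 2)*(j + 2)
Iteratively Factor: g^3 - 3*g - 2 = (g - 2)*(g^2 + 2*g + 1) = (g - 2)*(g + 1)*(g + 1)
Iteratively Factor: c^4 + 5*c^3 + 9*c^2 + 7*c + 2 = (c + 2)*(c^3 + 3*c^2 + 3*c + 1) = (c + 1)*(c + 2)*(c^2 + 2*c + 1) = (c + 1)^2*(c + 2)*(c + 1)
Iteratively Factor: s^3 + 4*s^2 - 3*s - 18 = (s + 3)*(s^2 + s - 6) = (s - 2)*(s + 3)*(s + 3)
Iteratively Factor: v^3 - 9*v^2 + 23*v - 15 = (v - 5)*(v^2 - 4*v + 3) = (v - 5)*(v - 1)*(v - 3)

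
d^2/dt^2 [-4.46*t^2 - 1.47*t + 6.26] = -8.92000000000000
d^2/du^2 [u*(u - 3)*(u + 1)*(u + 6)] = 12*u^2 + 24*u - 30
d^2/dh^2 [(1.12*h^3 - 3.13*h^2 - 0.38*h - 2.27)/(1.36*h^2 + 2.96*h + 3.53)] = (-3.5527136788005e-15*h^4 + 32.666752*h^3 + 135.183408*h^2 + 39.8544*h - 88.046178)/(2.515456*h^6 + 16.424448*h^5 + 55.334592*h^4 + 111.196544*h^3 + 143.625816*h^2 + 110.652792*h + 43.986977)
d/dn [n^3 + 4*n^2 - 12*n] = 3*n^2 + 8*n - 12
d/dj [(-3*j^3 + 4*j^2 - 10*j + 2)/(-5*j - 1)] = (30*j^3 - 11*j^2 - 8*j + 20)/(25*j^2 + 10*j + 1)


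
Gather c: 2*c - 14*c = -12*c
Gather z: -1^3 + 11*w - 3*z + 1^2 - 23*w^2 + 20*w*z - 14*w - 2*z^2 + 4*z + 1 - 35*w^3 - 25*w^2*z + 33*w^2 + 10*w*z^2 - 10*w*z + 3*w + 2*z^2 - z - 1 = -35*w^3 + 10*w^2 + 10*w*z^2 + z*(-25*w^2 + 10*w)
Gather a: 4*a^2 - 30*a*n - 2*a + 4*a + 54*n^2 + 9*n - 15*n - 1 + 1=4*a^2 + a*(2 - 30*n) + 54*n^2 - 6*n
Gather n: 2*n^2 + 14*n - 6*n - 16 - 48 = 2*n^2 + 8*n - 64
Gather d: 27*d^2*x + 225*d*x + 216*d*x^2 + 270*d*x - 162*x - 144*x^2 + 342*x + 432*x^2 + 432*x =27*d^2*x + d*(216*x^2 + 495*x) + 288*x^2 + 612*x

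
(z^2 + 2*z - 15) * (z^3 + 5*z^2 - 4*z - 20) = z^5 + 7*z^4 - 9*z^3 - 103*z^2 + 20*z + 300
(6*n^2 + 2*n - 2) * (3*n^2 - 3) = 18*n^4 + 6*n^3 - 24*n^2 - 6*n + 6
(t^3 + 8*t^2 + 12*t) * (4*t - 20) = 4*t^4 + 12*t^3 - 112*t^2 - 240*t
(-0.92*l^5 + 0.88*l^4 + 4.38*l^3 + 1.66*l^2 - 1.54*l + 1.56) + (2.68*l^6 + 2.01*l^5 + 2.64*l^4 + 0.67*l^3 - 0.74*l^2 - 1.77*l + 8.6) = 2.68*l^6 + 1.09*l^5 + 3.52*l^4 + 5.05*l^3 + 0.92*l^2 - 3.31*l + 10.16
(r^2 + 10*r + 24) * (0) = 0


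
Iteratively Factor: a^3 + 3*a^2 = (a + 3)*(a^2) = a*(a + 3)*(a)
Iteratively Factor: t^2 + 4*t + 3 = (t + 1)*(t + 3)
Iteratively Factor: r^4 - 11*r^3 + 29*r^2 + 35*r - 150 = (r + 2)*(r^3 - 13*r^2 + 55*r - 75) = (r - 5)*(r + 2)*(r^2 - 8*r + 15) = (r - 5)^2*(r + 2)*(r - 3)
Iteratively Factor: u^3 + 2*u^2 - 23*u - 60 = (u + 3)*(u^2 - u - 20) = (u + 3)*(u + 4)*(u - 5)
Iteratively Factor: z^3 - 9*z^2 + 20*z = (z)*(z^2 - 9*z + 20) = z*(z - 4)*(z - 5)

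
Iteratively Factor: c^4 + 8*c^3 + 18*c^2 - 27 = (c + 3)*(c^3 + 5*c^2 + 3*c - 9) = (c - 1)*(c + 3)*(c^2 + 6*c + 9) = (c - 1)*(c + 3)^2*(c + 3)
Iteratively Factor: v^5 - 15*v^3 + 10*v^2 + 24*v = (v)*(v^4 - 15*v^2 + 10*v + 24) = v*(v + 1)*(v^3 - v^2 - 14*v + 24) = v*(v - 2)*(v + 1)*(v^2 + v - 12) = v*(v - 2)*(v + 1)*(v + 4)*(v - 3)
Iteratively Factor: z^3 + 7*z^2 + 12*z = (z + 3)*(z^2 + 4*z) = (z + 3)*(z + 4)*(z)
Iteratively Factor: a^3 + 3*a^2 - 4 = (a + 2)*(a^2 + a - 2) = (a - 1)*(a + 2)*(a + 2)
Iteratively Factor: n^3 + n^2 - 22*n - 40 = (n - 5)*(n^2 + 6*n + 8) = (n - 5)*(n + 4)*(n + 2)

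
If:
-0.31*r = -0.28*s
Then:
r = 0.903225806451613*s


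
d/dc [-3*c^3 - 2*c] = -9*c^2 - 2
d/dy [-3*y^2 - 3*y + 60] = -6*y - 3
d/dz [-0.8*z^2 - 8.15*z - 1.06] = -1.6*z - 8.15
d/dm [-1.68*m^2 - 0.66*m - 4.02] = -3.36*m - 0.66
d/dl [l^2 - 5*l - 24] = 2*l - 5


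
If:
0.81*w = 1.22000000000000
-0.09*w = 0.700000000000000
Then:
No Solution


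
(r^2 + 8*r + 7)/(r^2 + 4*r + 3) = (r + 7)/(r + 3)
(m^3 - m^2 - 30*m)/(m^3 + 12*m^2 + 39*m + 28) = m*(m^2 - m - 30)/(m^3 + 12*m^2 + 39*m + 28)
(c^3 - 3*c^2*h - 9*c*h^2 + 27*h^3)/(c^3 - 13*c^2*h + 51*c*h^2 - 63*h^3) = (c + 3*h)/(c - 7*h)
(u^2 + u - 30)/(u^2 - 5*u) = (u + 6)/u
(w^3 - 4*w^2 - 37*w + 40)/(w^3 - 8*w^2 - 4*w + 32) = (w^2 + 4*w - 5)/(w^2 - 4)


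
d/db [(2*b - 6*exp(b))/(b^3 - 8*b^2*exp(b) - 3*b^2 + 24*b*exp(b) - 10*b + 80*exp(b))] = 2*((1 - 3*exp(b))*(b^3 - 8*b^2*exp(b) - 3*b^2 + 24*b*exp(b) - 10*b + 80*exp(b)) + (b - 3*exp(b))*(8*b^2*exp(b) - 3*b^2 - 8*b*exp(b) + 6*b - 104*exp(b) + 10))/(b^3 - 8*b^2*exp(b) - 3*b^2 + 24*b*exp(b) - 10*b + 80*exp(b))^2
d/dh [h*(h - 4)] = 2*h - 4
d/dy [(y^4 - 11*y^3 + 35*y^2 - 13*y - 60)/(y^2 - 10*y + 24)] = (2*y^3 - 25*y^2 + 84*y - 57)/(y^2 - 12*y + 36)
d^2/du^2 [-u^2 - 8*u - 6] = -2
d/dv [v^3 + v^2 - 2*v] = 3*v^2 + 2*v - 2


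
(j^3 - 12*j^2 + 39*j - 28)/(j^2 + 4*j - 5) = (j^2 - 11*j + 28)/(j + 5)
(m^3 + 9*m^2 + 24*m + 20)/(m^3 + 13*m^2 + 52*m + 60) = (m + 2)/(m + 6)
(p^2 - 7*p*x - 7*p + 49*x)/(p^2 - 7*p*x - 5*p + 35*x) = (p - 7)/(p - 5)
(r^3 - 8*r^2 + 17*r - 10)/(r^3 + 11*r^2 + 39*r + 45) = (r^3 - 8*r^2 + 17*r - 10)/(r^3 + 11*r^2 + 39*r + 45)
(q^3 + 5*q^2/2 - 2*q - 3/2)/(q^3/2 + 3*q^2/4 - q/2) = 2*(2*q^3 + 5*q^2 - 4*q - 3)/(q*(2*q^2 + 3*q - 2))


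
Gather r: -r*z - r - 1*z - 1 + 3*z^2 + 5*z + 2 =r*(-z - 1) + 3*z^2 + 4*z + 1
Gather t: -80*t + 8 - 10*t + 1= 9 - 90*t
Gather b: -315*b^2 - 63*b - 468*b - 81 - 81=-315*b^2 - 531*b - 162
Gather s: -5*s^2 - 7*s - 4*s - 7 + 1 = -5*s^2 - 11*s - 6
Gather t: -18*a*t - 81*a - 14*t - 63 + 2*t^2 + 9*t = -81*a + 2*t^2 + t*(-18*a - 5) - 63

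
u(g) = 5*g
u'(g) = 5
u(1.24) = 6.20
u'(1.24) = 5.00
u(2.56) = 12.80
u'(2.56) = 5.00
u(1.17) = 5.85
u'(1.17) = 5.00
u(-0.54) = -2.70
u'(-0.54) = 5.00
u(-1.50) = -7.50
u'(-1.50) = 5.00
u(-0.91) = -4.55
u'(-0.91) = 5.00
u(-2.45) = -12.25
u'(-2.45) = 5.00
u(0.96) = 4.80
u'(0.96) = 5.00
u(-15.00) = -75.00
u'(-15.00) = 5.00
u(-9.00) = -45.00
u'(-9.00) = 5.00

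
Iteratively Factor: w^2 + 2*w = (w)*(w + 2)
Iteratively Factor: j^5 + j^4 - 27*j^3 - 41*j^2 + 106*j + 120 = (j - 2)*(j^4 + 3*j^3 - 21*j^2 - 83*j - 60) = (j - 2)*(j + 3)*(j^3 - 21*j - 20) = (j - 2)*(j + 1)*(j + 3)*(j^2 - j - 20) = (j - 5)*(j - 2)*(j + 1)*(j + 3)*(j + 4)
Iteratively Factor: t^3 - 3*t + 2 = (t - 1)*(t^2 + t - 2) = (t - 1)*(t + 2)*(t - 1)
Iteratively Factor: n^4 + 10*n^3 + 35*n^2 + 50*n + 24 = (n + 3)*(n^3 + 7*n^2 + 14*n + 8) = (n + 3)*(n + 4)*(n^2 + 3*n + 2) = (n + 2)*(n + 3)*(n + 4)*(n + 1)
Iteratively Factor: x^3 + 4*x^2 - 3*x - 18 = (x + 3)*(x^2 + x - 6) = (x + 3)^2*(x - 2)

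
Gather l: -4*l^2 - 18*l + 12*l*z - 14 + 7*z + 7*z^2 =-4*l^2 + l*(12*z - 18) + 7*z^2 + 7*z - 14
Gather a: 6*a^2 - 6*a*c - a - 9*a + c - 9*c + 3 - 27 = 6*a^2 + a*(-6*c - 10) - 8*c - 24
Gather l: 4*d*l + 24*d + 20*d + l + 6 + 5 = 44*d + l*(4*d + 1) + 11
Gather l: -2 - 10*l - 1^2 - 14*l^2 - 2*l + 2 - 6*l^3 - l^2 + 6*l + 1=-6*l^3 - 15*l^2 - 6*l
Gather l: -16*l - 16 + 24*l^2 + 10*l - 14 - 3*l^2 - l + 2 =21*l^2 - 7*l - 28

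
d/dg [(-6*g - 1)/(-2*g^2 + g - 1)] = (12*g^2 - 6*g - (4*g - 1)*(6*g + 1) + 6)/(2*g^2 - g + 1)^2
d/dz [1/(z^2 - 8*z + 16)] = 2*(4 - z)/(z^2 - 8*z + 16)^2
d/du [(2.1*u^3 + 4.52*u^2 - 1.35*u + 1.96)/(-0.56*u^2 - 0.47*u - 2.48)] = (-1.176*u^4 - 1.974*u^3 - 18.5044*u^2 - 20.224*u + 4.2692)/(0.3136*u^4 + 0.5264*u^3 + 2.9985*u^2 + 2.3312*u + 6.1504)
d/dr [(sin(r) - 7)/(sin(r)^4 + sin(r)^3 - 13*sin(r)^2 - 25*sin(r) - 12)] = (-3*sin(r)^3 + 29*sin(r)^2 + 5*sin(r) - 187)*cos(r)/((sin(r) - 4)^2*(sin(r) + 1)^3*(sin(r) + 3)^2)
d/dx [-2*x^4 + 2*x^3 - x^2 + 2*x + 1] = -8*x^3 + 6*x^2 - 2*x + 2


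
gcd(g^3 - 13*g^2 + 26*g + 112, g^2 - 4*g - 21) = g - 7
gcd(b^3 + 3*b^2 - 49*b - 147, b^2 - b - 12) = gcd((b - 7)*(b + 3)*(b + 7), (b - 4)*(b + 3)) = b + 3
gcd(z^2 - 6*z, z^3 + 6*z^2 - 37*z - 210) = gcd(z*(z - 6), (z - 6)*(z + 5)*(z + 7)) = z - 6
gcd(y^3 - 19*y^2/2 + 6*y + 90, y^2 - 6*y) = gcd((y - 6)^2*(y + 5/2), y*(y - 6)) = y - 6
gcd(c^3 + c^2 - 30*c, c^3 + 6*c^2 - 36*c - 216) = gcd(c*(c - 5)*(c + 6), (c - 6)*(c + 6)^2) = c + 6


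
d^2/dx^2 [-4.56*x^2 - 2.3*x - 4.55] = -9.12000000000000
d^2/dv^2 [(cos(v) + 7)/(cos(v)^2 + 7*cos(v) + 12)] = (-9*(1 - cos(2*v))^2*cos(v) - 21*(1 - cos(2*v))^2 + 2447*cos(v) + 154*cos(2*v) - 81*cos(3*v) + 2*cos(5*v) + 1638)/(4*(cos(v) + 3)^3*(cos(v) + 4)^3)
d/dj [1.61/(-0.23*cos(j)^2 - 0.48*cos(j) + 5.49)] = -(0.7406*cos(j) + 0.7728)*sin(j)/(0.23*cos(j)^2 + 0.48*cos(j) - 5.49)^2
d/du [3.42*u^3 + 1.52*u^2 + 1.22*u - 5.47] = 10.26*u^2 + 3.04*u + 1.22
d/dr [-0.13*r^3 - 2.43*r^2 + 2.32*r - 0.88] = -0.39*r^2 - 4.86*r + 2.32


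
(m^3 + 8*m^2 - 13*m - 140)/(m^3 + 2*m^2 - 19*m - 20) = (m + 7)/(m + 1)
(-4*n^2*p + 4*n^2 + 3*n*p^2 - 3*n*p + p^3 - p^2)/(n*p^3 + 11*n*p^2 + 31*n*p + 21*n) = (-4*n^2*p + 4*n^2 + 3*n*p^2 - 3*n*p + p^3 - p^2)/(n*(p^3 + 11*p^2 + 31*p + 21))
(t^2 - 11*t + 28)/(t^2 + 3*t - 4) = (t^2 - 11*t + 28)/(t^2 + 3*t - 4)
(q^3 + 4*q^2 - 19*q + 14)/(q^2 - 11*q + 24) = (q^3 + 4*q^2 - 19*q + 14)/(q^2 - 11*q + 24)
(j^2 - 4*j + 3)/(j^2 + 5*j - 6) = (j - 3)/(j + 6)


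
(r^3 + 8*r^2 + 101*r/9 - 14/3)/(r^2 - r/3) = r + 25/3 + 14/r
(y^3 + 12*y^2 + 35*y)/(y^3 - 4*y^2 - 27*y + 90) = y*(y + 7)/(y^2 - 9*y + 18)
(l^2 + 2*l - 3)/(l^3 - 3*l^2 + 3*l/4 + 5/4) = 4*(l + 3)/(4*l^2 - 8*l - 5)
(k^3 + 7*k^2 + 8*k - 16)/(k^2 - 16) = (k^2 + 3*k - 4)/(k - 4)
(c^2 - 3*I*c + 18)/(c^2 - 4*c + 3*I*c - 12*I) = (c - 6*I)/(c - 4)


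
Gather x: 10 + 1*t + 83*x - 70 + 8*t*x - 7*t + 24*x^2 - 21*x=-6*t + 24*x^2 + x*(8*t + 62) - 60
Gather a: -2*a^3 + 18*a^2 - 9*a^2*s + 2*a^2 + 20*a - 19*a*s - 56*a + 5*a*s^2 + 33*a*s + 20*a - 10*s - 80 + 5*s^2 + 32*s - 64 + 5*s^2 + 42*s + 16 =-2*a^3 + a^2*(20 - 9*s) + a*(5*s^2 + 14*s - 16) + 10*s^2 + 64*s - 128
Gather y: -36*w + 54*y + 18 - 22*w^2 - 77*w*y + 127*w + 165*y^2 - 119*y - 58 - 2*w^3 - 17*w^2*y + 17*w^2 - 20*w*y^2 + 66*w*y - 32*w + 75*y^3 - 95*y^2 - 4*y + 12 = -2*w^3 - 5*w^2 + 59*w + 75*y^3 + y^2*(70 - 20*w) + y*(-17*w^2 - 11*w - 69) - 28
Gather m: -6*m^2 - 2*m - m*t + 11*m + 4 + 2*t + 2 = -6*m^2 + m*(9 - t) + 2*t + 6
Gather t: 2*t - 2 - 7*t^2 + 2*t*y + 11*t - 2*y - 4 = -7*t^2 + t*(2*y + 13) - 2*y - 6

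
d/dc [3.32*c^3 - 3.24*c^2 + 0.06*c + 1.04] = 9.96*c^2 - 6.48*c + 0.06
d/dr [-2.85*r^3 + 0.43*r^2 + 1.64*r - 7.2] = -8.55*r^2 + 0.86*r + 1.64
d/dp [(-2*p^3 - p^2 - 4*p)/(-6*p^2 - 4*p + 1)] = 2*(6*p^4 + 8*p^3 - 13*p^2 - p - 2)/(36*p^4 + 48*p^3 + 4*p^2 - 8*p + 1)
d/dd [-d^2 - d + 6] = -2*d - 1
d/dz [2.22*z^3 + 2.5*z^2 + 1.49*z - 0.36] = 6.66*z^2 + 5.0*z + 1.49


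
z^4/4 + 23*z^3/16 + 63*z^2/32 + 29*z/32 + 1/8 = (z/4 + 1)*(z + 1/4)*(z + 1/2)*(z + 1)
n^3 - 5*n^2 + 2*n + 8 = (n - 4)*(n - 2)*(n + 1)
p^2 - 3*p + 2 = (p - 2)*(p - 1)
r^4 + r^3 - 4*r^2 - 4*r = r*(r - 2)*(r + 1)*(r + 2)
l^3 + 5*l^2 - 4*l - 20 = (l - 2)*(l + 2)*(l + 5)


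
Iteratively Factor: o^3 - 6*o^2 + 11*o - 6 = (o - 2)*(o^2 - 4*o + 3) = (o - 3)*(o - 2)*(o - 1)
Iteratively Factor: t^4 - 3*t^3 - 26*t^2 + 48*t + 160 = (t + 4)*(t^3 - 7*t^2 + 2*t + 40) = (t - 4)*(t + 4)*(t^2 - 3*t - 10) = (t - 5)*(t - 4)*(t + 4)*(t + 2)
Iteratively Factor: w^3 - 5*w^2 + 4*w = (w - 4)*(w^2 - w) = (w - 4)*(w - 1)*(w)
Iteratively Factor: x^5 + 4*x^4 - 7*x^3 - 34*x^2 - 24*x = (x + 2)*(x^4 + 2*x^3 - 11*x^2 - 12*x) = x*(x + 2)*(x^3 + 2*x^2 - 11*x - 12) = x*(x - 3)*(x + 2)*(x^2 + 5*x + 4) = x*(x - 3)*(x + 2)*(x + 4)*(x + 1)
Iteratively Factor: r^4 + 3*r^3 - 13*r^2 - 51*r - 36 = (r - 4)*(r^3 + 7*r^2 + 15*r + 9) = (r - 4)*(r + 3)*(r^2 + 4*r + 3) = (r - 4)*(r + 1)*(r + 3)*(r + 3)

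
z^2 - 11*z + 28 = (z - 7)*(z - 4)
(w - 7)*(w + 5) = w^2 - 2*w - 35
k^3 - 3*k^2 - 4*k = k*(k - 4)*(k + 1)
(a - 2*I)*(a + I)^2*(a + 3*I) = a^4 + 3*I*a^3 + 3*a^2 + 11*I*a - 6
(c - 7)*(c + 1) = c^2 - 6*c - 7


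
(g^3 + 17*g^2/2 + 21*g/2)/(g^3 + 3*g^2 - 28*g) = (g + 3/2)/(g - 4)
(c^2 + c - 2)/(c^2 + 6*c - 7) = (c + 2)/(c + 7)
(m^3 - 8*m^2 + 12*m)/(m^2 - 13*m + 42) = m*(m - 2)/(m - 7)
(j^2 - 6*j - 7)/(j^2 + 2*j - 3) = (j^2 - 6*j - 7)/(j^2 + 2*j - 3)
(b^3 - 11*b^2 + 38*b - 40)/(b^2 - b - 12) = (b^2 - 7*b + 10)/(b + 3)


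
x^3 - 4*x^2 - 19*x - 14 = (x - 7)*(x + 1)*(x + 2)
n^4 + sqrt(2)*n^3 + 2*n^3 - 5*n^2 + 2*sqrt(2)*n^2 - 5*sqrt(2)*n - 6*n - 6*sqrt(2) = (n - 2)*(n + 1)*(n + 3)*(n + sqrt(2))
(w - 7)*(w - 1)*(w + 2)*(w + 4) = w^4 - 2*w^3 - 33*w^2 - 22*w + 56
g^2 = g^2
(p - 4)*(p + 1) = p^2 - 3*p - 4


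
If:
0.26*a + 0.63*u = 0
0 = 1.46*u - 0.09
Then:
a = -0.15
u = 0.06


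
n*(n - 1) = n^2 - n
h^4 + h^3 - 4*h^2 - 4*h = h*(h - 2)*(h + 1)*(h + 2)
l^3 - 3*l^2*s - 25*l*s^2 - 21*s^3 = (l - 7*s)*(l + s)*(l + 3*s)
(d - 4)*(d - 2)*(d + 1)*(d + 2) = d^4 - 3*d^3 - 8*d^2 + 12*d + 16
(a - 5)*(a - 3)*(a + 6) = a^3 - 2*a^2 - 33*a + 90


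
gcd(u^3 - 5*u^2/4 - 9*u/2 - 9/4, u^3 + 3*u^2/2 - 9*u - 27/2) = u - 3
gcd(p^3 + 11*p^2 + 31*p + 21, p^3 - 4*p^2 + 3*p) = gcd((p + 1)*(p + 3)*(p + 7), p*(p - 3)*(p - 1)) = 1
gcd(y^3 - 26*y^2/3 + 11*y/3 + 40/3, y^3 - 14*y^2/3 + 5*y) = y - 5/3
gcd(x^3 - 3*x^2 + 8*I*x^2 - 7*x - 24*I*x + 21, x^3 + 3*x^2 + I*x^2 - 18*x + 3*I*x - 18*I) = x^2 + x*(-3 + I) - 3*I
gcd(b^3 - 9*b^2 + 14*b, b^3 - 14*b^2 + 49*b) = b^2 - 7*b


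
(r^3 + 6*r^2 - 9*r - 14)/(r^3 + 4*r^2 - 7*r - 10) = (r + 7)/(r + 5)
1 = 1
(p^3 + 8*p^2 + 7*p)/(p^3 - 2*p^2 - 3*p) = (p + 7)/(p - 3)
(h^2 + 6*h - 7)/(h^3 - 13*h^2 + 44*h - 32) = (h + 7)/(h^2 - 12*h + 32)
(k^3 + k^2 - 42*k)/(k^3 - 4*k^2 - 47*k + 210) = k/(k - 5)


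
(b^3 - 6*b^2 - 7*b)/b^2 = b - 6 - 7/b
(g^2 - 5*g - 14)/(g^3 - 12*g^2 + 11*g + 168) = (g + 2)/(g^2 - 5*g - 24)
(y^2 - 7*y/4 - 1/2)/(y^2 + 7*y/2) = (4*y^2 - 7*y - 2)/(2*y*(2*y + 7))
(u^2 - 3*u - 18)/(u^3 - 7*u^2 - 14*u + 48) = (u - 6)/(u^2 - 10*u + 16)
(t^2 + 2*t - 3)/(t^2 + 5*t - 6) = (t + 3)/(t + 6)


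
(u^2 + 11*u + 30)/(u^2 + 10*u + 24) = (u + 5)/(u + 4)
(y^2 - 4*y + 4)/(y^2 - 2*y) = (y - 2)/y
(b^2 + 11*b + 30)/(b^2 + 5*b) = (b + 6)/b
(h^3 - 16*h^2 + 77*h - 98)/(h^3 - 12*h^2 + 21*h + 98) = (h - 2)/(h + 2)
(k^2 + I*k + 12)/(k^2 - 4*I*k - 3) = (k + 4*I)/(k - I)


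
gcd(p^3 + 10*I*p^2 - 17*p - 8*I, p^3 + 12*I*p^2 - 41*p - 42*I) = 1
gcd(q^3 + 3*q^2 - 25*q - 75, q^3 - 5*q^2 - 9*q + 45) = q^2 - 2*q - 15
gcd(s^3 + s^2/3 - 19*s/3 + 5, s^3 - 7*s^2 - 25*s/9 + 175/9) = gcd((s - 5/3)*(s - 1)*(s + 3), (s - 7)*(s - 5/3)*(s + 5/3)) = s - 5/3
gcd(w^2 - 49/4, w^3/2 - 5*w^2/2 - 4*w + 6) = 1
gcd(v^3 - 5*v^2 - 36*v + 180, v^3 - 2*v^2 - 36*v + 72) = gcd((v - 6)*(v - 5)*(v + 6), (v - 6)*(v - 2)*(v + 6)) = v^2 - 36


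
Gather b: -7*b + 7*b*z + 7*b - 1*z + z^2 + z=7*b*z + z^2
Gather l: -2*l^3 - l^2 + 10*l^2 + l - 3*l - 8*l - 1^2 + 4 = -2*l^3 + 9*l^2 - 10*l + 3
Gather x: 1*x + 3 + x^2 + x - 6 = x^2 + 2*x - 3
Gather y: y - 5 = y - 5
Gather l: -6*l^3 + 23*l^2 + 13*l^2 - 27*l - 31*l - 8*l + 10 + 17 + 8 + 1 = -6*l^3 + 36*l^2 - 66*l + 36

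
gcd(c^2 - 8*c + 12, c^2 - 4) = c - 2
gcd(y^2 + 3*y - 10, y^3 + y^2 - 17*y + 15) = y + 5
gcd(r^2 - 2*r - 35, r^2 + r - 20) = r + 5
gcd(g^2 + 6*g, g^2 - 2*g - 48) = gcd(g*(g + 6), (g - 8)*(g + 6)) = g + 6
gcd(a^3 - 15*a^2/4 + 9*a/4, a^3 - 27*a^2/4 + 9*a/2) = a^2 - 3*a/4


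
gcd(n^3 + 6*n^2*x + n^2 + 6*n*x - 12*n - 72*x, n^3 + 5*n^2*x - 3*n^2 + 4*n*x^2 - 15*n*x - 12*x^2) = n - 3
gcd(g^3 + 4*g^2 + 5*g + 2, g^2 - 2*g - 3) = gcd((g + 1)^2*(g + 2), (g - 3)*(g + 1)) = g + 1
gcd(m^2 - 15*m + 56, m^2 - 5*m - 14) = m - 7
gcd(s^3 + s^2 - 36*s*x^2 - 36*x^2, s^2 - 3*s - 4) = s + 1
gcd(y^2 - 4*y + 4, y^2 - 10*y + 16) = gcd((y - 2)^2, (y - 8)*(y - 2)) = y - 2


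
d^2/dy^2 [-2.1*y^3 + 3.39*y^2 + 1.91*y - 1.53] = 6.78 - 12.6*y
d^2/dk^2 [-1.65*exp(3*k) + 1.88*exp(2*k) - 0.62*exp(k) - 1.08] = (-14.85*exp(2*k) + 7.52*exp(k) - 0.62)*exp(k)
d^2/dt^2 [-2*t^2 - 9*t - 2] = -4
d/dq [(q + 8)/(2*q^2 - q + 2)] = (2*q^2 - q - (q + 8)*(4*q - 1) + 2)/(2*q^2 - q + 2)^2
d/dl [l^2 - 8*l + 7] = 2*l - 8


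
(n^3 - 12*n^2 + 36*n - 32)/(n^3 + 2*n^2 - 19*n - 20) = (n^3 - 12*n^2 + 36*n - 32)/(n^3 + 2*n^2 - 19*n - 20)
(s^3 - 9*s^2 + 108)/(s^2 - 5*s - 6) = (s^2 - 3*s - 18)/(s + 1)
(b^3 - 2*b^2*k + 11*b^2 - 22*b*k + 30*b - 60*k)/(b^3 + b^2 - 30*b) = (b^2 - 2*b*k + 5*b - 10*k)/(b*(b - 5))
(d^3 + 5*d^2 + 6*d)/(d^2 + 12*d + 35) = d*(d^2 + 5*d + 6)/(d^2 + 12*d + 35)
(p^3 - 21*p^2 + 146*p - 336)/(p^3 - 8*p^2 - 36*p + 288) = (p - 7)/(p + 6)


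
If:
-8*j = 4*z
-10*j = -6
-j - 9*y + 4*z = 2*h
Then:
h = -9*y/2 - 27/10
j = 3/5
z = -6/5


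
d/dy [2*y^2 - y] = 4*y - 1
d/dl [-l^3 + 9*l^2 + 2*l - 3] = -3*l^2 + 18*l + 2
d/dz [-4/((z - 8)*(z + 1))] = 4*(2*z - 7)/((z - 8)^2*(z + 1)^2)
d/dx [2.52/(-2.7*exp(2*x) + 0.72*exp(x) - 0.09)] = (13.608*exp(x) - 1.8144)*exp(x)/(2.7*exp(2*x) - 0.72*exp(x) + 0.09)^2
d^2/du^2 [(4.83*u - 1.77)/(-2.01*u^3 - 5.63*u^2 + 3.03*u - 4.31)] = (-117.082098*u^5 - 242.13465*u^4 - 44.5467360000001*u^3 + 774.055368*u^2 + 430.040754*u - 179.551614)/(8.120601*u^9 + 68.237289*u^8 + 154.407798*u^7 + 24.961706*u^6 + 59.8755239999999*u^5 + 407.41116*u^4 - 356.947398*u^3 + 432.459366*u^2 - 168.856749*u + 80.062991)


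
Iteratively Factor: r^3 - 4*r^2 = (r)*(r^2 - 4*r) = r*(r - 4)*(r)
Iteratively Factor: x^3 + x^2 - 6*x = (x + 3)*(x^2 - 2*x) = x*(x + 3)*(x - 2)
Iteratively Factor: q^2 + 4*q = (q + 4)*(q)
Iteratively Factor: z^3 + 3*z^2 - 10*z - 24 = (z - 3)*(z^2 + 6*z + 8) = (z - 3)*(z + 4)*(z + 2)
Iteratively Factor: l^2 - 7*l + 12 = (l - 4)*(l - 3)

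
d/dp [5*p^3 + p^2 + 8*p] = 15*p^2 + 2*p + 8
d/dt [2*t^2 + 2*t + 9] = 4*t + 2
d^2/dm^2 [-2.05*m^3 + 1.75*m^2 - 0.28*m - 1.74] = 3.5 - 12.3*m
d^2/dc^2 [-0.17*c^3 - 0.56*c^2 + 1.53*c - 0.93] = -1.02*c - 1.12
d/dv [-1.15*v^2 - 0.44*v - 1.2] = -2.3*v - 0.44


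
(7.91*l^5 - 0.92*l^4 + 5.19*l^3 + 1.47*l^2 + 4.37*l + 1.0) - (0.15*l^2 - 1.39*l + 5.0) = 7.91*l^5 - 0.92*l^4 + 5.19*l^3 + 1.32*l^2 + 5.76*l - 4.0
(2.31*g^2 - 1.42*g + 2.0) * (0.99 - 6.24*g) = -14.4144*g^3 + 11.1477*g^2 - 13.8858*g + 1.98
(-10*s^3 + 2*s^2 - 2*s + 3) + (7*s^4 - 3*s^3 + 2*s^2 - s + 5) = 7*s^4 - 13*s^3 + 4*s^2 - 3*s + 8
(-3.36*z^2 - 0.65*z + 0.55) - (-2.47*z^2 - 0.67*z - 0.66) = -0.89*z^2 + 0.02*z + 1.21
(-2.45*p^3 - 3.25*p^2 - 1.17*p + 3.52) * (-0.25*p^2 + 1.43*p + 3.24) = 0.6125*p^5 - 2.691*p^4 - 12.293*p^3 - 13.0831*p^2 + 1.2428*p + 11.4048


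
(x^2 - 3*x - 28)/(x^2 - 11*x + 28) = (x + 4)/(x - 4)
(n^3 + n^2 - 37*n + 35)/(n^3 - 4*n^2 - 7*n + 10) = (n + 7)/(n + 2)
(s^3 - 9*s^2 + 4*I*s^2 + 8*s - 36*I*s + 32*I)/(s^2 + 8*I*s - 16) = (s^2 - 9*s + 8)/(s + 4*I)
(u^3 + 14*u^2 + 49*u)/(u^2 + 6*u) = (u^2 + 14*u + 49)/(u + 6)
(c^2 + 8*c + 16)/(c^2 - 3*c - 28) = (c + 4)/(c - 7)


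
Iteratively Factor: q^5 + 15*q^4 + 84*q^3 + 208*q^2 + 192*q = (q)*(q^4 + 15*q^3 + 84*q^2 + 208*q + 192) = q*(q + 4)*(q^3 + 11*q^2 + 40*q + 48) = q*(q + 3)*(q + 4)*(q^2 + 8*q + 16) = q*(q + 3)*(q + 4)^2*(q + 4)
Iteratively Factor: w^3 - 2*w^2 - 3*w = (w + 1)*(w^2 - 3*w) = w*(w + 1)*(w - 3)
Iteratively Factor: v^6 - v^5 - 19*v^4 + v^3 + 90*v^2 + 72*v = (v + 1)*(v^5 - 2*v^4 - 17*v^3 + 18*v^2 + 72*v) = (v + 1)*(v + 3)*(v^4 - 5*v^3 - 2*v^2 + 24*v) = (v + 1)*(v + 2)*(v + 3)*(v^3 - 7*v^2 + 12*v) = (v - 4)*(v + 1)*(v + 2)*(v + 3)*(v^2 - 3*v) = v*(v - 4)*(v + 1)*(v + 2)*(v + 3)*(v - 3)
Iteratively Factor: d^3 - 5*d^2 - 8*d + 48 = (d - 4)*(d^2 - d - 12) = (d - 4)*(d + 3)*(d - 4)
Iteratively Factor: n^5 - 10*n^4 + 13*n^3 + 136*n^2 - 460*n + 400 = (n - 5)*(n^4 - 5*n^3 - 12*n^2 + 76*n - 80) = (n - 5)*(n + 4)*(n^3 - 9*n^2 + 24*n - 20) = (n - 5)^2*(n + 4)*(n^2 - 4*n + 4) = (n - 5)^2*(n - 2)*(n + 4)*(n - 2)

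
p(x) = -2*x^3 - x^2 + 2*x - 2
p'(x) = -6*x^2 - 2*x + 2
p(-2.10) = 7.91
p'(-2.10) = -20.26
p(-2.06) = 7.12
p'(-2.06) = -19.34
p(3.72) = -111.36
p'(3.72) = -88.47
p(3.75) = -114.03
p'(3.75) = -89.88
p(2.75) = -45.66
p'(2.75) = -48.88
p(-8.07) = 967.85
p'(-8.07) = -372.61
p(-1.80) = 2.82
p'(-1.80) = -13.84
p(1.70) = -11.32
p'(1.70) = -18.74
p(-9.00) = 1357.00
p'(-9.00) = -466.00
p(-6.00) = 382.00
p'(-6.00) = -202.00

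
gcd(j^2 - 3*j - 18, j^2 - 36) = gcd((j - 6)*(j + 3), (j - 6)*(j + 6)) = j - 6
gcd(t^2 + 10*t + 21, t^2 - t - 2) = 1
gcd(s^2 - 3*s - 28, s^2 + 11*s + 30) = 1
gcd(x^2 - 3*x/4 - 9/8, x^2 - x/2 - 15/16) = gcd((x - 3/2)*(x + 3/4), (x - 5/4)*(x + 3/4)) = x + 3/4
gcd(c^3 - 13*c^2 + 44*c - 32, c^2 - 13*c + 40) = c - 8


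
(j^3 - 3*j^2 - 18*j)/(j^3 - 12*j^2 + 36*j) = (j + 3)/(j - 6)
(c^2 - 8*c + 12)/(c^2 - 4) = (c - 6)/(c + 2)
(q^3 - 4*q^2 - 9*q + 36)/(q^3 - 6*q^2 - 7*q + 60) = (q - 3)/(q - 5)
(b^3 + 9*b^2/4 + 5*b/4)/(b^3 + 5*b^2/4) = (b + 1)/b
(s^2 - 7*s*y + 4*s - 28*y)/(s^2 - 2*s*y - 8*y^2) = (-s^2 + 7*s*y - 4*s + 28*y)/(-s^2 + 2*s*y + 8*y^2)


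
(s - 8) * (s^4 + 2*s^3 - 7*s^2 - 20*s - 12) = s^5 - 6*s^4 - 23*s^3 + 36*s^2 + 148*s + 96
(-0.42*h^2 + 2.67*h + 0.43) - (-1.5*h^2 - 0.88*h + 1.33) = 1.08*h^2 + 3.55*h - 0.9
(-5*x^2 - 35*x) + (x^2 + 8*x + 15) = -4*x^2 - 27*x + 15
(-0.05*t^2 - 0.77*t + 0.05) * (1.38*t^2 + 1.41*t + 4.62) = -0.069*t^4 - 1.1331*t^3 - 1.2477*t^2 - 3.4869*t + 0.231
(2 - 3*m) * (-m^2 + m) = 3*m^3 - 5*m^2 + 2*m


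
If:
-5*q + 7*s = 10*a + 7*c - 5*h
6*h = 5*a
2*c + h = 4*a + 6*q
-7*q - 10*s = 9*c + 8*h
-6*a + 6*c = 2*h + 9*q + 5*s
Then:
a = 0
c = 0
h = 0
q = 0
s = 0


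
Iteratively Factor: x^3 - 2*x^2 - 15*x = (x)*(x^2 - 2*x - 15) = x*(x - 5)*(x + 3)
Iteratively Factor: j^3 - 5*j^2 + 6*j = (j)*(j^2 - 5*j + 6) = j*(j - 2)*(j - 3)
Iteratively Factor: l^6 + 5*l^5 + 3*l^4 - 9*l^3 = (l)*(l^5 + 5*l^4 + 3*l^3 - 9*l^2) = l*(l + 3)*(l^4 + 2*l^3 - 3*l^2) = l*(l + 3)^2*(l^3 - l^2) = l*(l - 1)*(l + 3)^2*(l^2) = l^2*(l - 1)*(l + 3)^2*(l)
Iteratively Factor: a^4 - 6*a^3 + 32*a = (a - 4)*(a^3 - 2*a^2 - 8*a) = a*(a - 4)*(a^2 - 2*a - 8) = a*(a - 4)*(a + 2)*(a - 4)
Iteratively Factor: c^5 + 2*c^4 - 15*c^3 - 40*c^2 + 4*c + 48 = (c - 1)*(c^4 + 3*c^3 - 12*c^2 - 52*c - 48) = (c - 4)*(c - 1)*(c^3 + 7*c^2 + 16*c + 12) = (c - 4)*(c - 1)*(c + 2)*(c^2 + 5*c + 6) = (c - 4)*(c - 1)*(c + 2)^2*(c + 3)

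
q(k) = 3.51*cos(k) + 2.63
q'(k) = -3.51*sin(k)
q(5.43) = 4.94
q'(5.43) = 2.64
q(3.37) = -0.79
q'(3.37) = 0.79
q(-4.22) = 0.97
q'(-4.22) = -3.09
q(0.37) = 5.90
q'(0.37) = -1.27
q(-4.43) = 1.65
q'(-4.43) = -3.37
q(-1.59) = 2.56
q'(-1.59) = 3.51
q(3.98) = 0.28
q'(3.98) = 2.61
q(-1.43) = 3.12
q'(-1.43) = 3.48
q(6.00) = 6.00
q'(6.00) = 0.98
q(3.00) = -0.84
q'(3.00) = -0.50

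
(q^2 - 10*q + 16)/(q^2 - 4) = (q - 8)/(q + 2)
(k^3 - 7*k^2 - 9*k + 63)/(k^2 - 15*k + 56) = (k^2 - 9)/(k - 8)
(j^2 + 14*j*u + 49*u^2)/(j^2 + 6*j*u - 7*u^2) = (-j - 7*u)/(-j + u)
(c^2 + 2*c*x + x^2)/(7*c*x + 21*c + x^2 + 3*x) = (c^2 + 2*c*x + x^2)/(7*c*x + 21*c + x^2 + 3*x)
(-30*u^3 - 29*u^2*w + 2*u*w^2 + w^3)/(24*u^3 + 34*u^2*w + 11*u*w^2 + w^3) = (-5*u + w)/(4*u + w)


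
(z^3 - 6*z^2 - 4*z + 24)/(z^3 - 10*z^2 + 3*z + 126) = (z^2 - 4)/(z^2 - 4*z - 21)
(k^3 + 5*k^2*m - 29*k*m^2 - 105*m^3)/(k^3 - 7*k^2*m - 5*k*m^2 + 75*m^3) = (k + 7*m)/(k - 5*m)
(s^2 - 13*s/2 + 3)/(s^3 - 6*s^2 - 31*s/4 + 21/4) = 2*(s - 6)/(2*s^2 - 11*s - 21)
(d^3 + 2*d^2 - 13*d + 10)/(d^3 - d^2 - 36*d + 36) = (d^2 + 3*d - 10)/(d^2 - 36)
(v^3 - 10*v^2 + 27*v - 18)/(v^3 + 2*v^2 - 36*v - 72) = (v^2 - 4*v + 3)/(v^2 + 8*v + 12)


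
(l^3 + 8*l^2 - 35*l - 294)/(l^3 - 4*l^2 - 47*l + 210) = (l + 7)/(l - 5)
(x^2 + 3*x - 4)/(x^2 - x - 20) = (x - 1)/(x - 5)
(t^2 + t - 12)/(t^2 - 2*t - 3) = (t + 4)/(t + 1)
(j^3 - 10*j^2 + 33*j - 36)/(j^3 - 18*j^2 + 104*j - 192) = (j^2 - 6*j + 9)/(j^2 - 14*j + 48)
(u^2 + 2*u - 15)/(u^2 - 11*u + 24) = (u + 5)/(u - 8)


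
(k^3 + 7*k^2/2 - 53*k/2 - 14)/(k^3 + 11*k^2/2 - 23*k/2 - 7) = (k - 4)/(k - 2)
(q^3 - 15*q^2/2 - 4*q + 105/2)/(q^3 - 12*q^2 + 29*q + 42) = (2*q^2 - q - 15)/(2*(q^2 - 5*q - 6))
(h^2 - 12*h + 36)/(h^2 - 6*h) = (h - 6)/h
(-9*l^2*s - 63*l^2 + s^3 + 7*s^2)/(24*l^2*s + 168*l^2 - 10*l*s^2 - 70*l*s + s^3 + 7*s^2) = (-9*l^2 + s^2)/(24*l^2 - 10*l*s + s^2)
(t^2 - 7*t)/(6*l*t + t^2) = (t - 7)/(6*l + t)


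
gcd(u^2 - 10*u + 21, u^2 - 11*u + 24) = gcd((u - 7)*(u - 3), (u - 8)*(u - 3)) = u - 3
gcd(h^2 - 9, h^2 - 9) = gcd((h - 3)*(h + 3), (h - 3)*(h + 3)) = h^2 - 9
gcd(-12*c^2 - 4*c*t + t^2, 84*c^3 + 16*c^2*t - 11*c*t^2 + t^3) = -12*c^2 - 4*c*t + t^2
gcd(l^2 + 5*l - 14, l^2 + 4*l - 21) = l + 7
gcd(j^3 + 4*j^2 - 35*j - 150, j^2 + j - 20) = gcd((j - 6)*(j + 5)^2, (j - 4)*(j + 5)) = j + 5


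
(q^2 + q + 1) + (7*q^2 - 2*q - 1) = 8*q^2 - q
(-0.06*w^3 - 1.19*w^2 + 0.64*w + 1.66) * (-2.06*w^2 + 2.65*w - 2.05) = 0.1236*w^5 + 2.2924*w^4 - 4.3489*w^3 + 0.7159*w^2 + 3.087*w - 3.403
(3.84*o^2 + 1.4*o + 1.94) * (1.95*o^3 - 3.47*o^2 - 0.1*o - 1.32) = 7.488*o^5 - 10.5948*o^4 - 1.459*o^3 - 11.9406*o^2 - 2.042*o - 2.5608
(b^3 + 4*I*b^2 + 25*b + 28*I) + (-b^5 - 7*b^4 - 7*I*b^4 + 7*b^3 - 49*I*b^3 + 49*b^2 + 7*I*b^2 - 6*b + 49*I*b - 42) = -b^5 - 7*b^4 - 7*I*b^4 + 8*b^3 - 49*I*b^3 + 49*b^2 + 11*I*b^2 + 19*b + 49*I*b - 42 + 28*I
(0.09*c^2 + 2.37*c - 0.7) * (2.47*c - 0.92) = 0.2223*c^3 + 5.7711*c^2 - 3.9094*c + 0.644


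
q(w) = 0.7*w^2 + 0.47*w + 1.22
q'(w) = 1.4*w + 0.47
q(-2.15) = 3.45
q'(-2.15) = -2.54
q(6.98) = 38.60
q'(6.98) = 10.24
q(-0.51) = 1.16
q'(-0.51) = -0.24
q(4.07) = 14.73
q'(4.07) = 6.17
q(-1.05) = 1.50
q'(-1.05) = -1.00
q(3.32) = 10.50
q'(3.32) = 5.12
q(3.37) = 10.75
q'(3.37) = 5.19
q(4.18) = 15.42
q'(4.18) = 6.32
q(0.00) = 1.22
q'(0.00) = 0.47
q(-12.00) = 96.38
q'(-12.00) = -16.33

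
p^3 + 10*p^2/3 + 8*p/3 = p*(p + 4/3)*(p + 2)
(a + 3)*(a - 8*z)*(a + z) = a^3 - 7*a^2*z + 3*a^2 - 8*a*z^2 - 21*a*z - 24*z^2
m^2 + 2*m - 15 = (m - 3)*(m + 5)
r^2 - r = r*(r - 1)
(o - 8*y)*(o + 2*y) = o^2 - 6*o*y - 16*y^2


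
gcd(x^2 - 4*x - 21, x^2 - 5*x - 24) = x + 3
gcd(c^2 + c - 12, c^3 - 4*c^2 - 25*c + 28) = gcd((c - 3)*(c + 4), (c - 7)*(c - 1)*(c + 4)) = c + 4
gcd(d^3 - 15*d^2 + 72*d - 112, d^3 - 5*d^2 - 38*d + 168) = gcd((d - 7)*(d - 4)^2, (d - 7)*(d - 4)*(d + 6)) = d^2 - 11*d + 28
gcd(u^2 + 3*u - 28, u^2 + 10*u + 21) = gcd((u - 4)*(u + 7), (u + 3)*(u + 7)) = u + 7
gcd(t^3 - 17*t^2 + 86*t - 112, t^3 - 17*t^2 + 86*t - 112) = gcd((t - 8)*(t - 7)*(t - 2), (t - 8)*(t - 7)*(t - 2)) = t^3 - 17*t^2 + 86*t - 112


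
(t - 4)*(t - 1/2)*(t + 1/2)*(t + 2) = t^4 - 2*t^3 - 33*t^2/4 + t/2 + 2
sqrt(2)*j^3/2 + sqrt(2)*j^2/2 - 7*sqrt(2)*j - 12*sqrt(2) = (j - 4)*(j + 3)*(sqrt(2)*j/2 + sqrt(2))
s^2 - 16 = (s - 4)*(s + 4)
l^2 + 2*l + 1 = (l + 1)^2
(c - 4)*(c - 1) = c^2 - 5*c + 4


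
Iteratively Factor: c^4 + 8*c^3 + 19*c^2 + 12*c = (c + 1)*(c^3 + 7*c^2 + 12*c) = (c + 1)*(c + 4)*(c^2 + 3*c) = c*(c + 1)*(c + 4)*(c + 3)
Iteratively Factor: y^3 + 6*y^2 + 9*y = (y + 3)*(y^2 + 3*y) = (y + 3)^2*(y)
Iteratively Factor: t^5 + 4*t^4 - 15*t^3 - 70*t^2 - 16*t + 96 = (t - 1)*(t^4 + 5*t^3 - 10*t^2 - 80*t - 96) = (t - 1)*(t + 2)*(t^3 + 3*t^2 - 16*t - 48) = (t - 1)*(t + 2)*(t + 4)*(t^2 - t - 12) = (t - 4)*(t - 1)*(t + 2)*(t + 4)*(t + 3)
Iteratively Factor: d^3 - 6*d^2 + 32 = (d + 2)*(d^2 - 8*d + 16) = (d - 4)*(d + 2)*(d - 4)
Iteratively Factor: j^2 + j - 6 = (j - 2)*(j + 3)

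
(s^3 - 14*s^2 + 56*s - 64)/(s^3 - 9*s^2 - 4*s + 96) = (s - 2)/(s + 3)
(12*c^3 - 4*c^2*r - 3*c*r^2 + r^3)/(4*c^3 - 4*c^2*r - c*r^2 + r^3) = (-3*c + r)/(-c + r)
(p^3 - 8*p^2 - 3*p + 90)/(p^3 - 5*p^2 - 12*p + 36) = (p - 5)/(p - 2)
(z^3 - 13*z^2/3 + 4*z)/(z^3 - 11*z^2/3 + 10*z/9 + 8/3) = 3*z/(3*z + 2)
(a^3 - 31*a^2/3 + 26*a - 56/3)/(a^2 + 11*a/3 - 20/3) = (a^2 - 9*a + 14)/(a + 5)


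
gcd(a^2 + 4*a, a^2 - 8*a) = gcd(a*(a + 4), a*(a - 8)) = a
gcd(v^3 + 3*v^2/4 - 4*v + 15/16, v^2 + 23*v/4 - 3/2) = v - 1/4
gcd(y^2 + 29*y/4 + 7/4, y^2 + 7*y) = y + 7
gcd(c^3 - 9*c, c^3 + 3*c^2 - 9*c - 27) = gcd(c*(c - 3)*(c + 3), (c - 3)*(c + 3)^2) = c^2 - 9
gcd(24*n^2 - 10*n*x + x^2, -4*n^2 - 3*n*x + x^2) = -4*n + x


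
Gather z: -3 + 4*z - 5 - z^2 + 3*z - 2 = -z^2 + 7*z - 10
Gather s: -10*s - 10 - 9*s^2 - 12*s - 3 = -9*s^2 - 22*s - 13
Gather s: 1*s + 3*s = 4*s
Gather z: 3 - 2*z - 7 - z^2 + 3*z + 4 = -z^2 + z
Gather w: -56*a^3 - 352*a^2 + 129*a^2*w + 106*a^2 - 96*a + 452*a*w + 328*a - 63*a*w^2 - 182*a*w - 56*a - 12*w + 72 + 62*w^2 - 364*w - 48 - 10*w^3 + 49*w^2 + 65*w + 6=-56*a^3 - 246*a^2 + 176*a - 10*w^3 + w^2*(111 - 63*a) + w*(129*a^2 + 270*a - 311) + 30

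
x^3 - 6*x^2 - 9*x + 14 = (x - 7)*(x - 1)*(x + 2)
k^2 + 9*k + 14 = (k + 2)*(k + 7)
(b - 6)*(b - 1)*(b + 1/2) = b^3 - 13*b^2/2 + 5*b/2 + 3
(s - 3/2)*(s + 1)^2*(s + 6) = s^4 + 13*s^3/2 + s^2 - 27*s/2 - 9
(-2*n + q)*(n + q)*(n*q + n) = -2*n^3*q - 2*n^3 - n^2*q^2 - n^2*q + n*q^3 + n*q^2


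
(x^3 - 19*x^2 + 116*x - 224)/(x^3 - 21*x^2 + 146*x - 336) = (x - 4)/(x - 6)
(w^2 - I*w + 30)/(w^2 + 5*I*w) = (w - 6*I)/w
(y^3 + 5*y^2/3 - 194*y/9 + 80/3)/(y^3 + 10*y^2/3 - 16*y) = (y - 5/3)/y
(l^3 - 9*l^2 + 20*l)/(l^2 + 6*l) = (l^2 - 9*l + 20)/(l + 6)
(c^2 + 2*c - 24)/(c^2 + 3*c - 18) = (c - 4)/(c - 3)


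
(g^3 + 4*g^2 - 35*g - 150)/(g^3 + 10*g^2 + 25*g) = (g - 6)/g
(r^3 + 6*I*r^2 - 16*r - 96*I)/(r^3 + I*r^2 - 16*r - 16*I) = (r + 6*I)/(r + I)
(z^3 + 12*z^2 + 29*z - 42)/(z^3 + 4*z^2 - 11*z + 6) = (z + 7)/(z - 1)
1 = 1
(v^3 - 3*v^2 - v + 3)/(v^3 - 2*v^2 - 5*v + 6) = (v + 1)/(v + 2)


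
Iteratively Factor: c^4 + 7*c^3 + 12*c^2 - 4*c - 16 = (c - 1)*(c^3 + 8*c^2 + 20*c + 16) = (c - 1)*(c + 2)*(c^2 + 6*c + 8) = (c - 1)*(c + 2)^2*(c + 4)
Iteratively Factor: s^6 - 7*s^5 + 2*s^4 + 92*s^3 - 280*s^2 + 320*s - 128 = (s - 2)*(s^5 - 5*s^4 - 8*s^3 + 76*s^2 - 128*s + 64) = (s - 2)*(s - 1)*(s^4 - 4*s^3 - 12*s^2 + 64*s - 64) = (s - 2)*(s - 1)*(s + 4)*(s^3 - 8*s^2 + 20*s - 16) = (s - 2)^2*(s - 1)*(s + 4)*(s^2 - 6*s + 8) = (s - 2)^3*(s - 1)*(s + 4)*(s - 4)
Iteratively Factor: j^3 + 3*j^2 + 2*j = (j + 2)*(j^2 + j) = j*(j + 2)*(j + 1)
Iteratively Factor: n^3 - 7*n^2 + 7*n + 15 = (n - 5)*(n^2 - 2*n - 3) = (n - 5)*(n + 1)*(n - 3)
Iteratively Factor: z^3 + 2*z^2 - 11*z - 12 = (z + 1)*(z^2 + z - 12) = (z + 1)*(z + 4)*(z - 3)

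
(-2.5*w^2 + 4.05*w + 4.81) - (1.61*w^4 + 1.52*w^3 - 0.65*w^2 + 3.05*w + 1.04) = -1.61*w^4 - 1.52*w^3 - 1.85*w^2 + 1.0*w + 3.77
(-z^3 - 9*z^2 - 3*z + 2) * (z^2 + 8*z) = -z^5 - 17*z^4 - 75*z^3 - 22*z^2 + 16*z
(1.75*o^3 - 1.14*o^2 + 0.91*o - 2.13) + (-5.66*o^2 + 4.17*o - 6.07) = 1.75*o^3 - 6.8*o^2 + 5.08*o - 8.2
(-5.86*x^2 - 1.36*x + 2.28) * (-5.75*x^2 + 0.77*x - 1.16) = 33.695*x^4 + 3.3078*x^3 - 7.3596*x^2 + 3.3332*x - 2.6448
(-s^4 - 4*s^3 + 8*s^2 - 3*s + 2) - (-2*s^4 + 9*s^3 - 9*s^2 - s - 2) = s^4 - 13*s^3 + 17*s^2 - 2*s + 4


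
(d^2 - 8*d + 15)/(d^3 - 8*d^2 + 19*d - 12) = (d - 5)/(d^2 - 5*d + 4)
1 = 1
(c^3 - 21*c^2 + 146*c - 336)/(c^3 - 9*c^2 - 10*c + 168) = (c - 8)/(c + 4)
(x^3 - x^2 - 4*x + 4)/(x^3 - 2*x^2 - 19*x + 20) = (x^2 - 4)/(x^2 - x - 20)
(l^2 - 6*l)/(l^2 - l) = (l - 6)/(l - 1)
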